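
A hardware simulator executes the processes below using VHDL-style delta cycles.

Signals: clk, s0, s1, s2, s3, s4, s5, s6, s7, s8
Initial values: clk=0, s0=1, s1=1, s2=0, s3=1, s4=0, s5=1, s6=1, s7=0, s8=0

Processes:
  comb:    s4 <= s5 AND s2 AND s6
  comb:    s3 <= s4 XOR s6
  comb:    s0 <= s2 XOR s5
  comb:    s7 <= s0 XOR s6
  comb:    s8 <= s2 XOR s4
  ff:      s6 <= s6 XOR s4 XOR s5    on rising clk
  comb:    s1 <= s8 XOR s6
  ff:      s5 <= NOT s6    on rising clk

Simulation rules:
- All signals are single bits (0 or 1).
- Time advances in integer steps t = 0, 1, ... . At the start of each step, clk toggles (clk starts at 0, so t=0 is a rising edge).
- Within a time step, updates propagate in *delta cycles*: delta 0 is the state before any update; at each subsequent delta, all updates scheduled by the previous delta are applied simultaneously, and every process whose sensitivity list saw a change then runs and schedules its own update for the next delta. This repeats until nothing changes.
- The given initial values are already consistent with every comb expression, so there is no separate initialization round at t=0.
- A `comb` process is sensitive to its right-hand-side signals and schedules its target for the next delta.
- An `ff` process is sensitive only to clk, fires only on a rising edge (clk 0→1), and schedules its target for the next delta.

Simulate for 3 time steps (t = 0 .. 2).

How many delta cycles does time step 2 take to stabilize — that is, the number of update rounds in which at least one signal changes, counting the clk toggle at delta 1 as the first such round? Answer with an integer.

t=0 Δ0: s5=1 s8=0 s0=1 s4=0 s1=1 clk=0 s2=0 s3=1 s6=1 s7=0
  Δ1: clk:0→1
  Δ2: s5:1→0, s6:1→0
  Δ3: s0:1→0, s1:1→0, s3:1→0, s7:0→1
  Δ4: s7:1→0
  (4Δ to stable)
t=1 Δ0: s5=0 s8=0 s0=0 s4=0 s1=0 clk=1 s2=0 s3=0 s6=0 s7=0
  Δ1: clk:1→0
  (1Δ to stable)
t=2 Δ0: s5=0 s8=0 s0=0 s4=0 s1=0 clk=0 s2=0 s3=0 s6=0 s7=0
  Δ1: clk:0→1
  Δ2: s5:0→1
  Δ3: s0:0→1
  Δ4: s7:0→1
  (4Δ to stable)

4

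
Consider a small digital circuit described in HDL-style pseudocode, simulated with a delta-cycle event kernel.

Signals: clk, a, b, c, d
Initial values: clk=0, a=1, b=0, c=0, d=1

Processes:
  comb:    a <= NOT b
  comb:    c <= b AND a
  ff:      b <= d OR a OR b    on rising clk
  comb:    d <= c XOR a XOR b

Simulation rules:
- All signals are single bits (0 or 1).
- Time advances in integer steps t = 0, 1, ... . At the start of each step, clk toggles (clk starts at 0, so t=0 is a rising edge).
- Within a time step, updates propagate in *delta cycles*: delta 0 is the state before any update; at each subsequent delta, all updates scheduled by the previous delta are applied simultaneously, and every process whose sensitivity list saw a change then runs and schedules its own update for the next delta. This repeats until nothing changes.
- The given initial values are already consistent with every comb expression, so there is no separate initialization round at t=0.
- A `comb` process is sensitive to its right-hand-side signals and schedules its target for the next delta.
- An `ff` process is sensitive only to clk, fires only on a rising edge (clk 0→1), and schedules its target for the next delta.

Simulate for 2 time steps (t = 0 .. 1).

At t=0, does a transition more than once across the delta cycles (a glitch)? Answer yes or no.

t=0 Δ0: d=1 c=0 b=0 clk=0 a=1
  Δ1: clk:0→1
  Δ2: b:0→1
  Δ3: d:1→0, c:0→1, a:1→0
  Δ4: c:1→0
  Δ5: d:0→1
  (5Δ to stable)
t=1 Δ0: d=1 c=0 b=1 clk=1 a=0
  Δ1: clk:1→0
  (1Δ to stable)

no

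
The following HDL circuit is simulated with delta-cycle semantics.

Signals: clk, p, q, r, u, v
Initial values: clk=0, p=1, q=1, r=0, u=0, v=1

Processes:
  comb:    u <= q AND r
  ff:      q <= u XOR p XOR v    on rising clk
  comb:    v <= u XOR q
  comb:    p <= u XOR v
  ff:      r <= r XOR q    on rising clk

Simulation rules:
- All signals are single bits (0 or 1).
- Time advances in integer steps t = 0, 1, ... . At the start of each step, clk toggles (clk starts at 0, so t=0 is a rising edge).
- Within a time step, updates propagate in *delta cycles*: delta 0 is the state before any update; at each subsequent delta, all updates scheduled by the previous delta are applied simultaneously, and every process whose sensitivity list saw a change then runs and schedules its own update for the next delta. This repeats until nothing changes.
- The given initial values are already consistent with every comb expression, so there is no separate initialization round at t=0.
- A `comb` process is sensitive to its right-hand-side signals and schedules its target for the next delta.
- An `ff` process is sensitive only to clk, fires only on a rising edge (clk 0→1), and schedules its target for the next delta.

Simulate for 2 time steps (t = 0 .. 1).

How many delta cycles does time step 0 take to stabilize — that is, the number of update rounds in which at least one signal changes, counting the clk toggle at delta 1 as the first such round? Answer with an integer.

4

[bits: clk,q,r,v,p,u]
t=0: Δ0=010110 Δ1=110110 Δ2=101110 Δ3=101010 Δ4=101000 | 4Δ
t=1: Δ0=101000 Δ1=001000 | 1Δ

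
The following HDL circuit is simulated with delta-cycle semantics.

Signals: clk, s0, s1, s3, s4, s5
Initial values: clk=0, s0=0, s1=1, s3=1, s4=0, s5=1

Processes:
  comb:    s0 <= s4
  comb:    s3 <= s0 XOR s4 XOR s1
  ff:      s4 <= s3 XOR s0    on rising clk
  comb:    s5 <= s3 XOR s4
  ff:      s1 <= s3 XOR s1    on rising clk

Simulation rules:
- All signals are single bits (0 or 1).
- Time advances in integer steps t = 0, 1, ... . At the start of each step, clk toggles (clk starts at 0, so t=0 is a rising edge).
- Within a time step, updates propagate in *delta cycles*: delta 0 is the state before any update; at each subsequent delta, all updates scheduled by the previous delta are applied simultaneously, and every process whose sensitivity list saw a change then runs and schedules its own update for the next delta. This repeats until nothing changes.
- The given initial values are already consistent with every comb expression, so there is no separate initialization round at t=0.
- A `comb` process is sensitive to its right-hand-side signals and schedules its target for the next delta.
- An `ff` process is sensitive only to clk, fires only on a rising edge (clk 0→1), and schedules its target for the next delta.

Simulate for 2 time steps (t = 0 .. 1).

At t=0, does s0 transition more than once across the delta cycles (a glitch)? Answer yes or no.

[bits: s3,s4,s5,s1,clk,s0]
t=0: Δ0=101100 Δ1=101110 Δ2=111010 Δ3=110011 Δ4=010011 Δ5=011011 | 5Δ
t=1: Δ0=011011 Δ1=011001 | 1Δ

no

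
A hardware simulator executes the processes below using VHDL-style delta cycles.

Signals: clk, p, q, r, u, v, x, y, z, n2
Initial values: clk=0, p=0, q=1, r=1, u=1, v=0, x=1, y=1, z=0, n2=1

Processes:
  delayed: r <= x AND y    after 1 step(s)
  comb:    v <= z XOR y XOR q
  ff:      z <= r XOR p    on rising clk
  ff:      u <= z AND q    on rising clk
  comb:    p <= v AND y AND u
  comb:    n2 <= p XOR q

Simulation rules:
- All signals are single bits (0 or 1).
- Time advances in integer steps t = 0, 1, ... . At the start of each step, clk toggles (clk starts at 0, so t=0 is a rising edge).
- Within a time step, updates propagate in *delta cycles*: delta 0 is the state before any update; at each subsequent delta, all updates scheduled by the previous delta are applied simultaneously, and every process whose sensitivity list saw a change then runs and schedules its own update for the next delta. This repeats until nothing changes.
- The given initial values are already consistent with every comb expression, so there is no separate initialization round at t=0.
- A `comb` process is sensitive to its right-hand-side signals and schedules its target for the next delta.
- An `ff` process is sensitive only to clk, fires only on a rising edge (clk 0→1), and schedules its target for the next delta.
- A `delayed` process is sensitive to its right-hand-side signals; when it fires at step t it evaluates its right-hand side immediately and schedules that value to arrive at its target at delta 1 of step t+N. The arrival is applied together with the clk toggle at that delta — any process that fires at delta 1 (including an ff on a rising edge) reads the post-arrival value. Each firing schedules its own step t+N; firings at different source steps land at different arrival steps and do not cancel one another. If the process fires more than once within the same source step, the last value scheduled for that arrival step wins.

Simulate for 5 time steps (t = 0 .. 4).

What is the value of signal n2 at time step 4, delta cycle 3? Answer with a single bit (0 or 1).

0

t0.Δ0 v=0 z=0 u=1 p=0 clk=0 n2=1 x=1 q=1 r=1 y=1
t0.Δ1 v=0 z=0 u=1 p=0 clk=1 n2=1 x=1 q=1 r=1 y=1
t0.Δ2 v=0 z=1 u=0 p=0 clk=1 n2=1 x=1 q=1 r=1 y=1
t0.Δ3 v=1 z=1 u=0 p=0 clk=1 n2=1 x=1 q=1 r=1 y=1
t1.Δ0 v=1 z=1 u=0 p=0 clk=1 n2=1 x=1 q=1 r=1 y=1
t1.Δ1 v=1 z=1 u=0 p=0 clk=0 n2=1 x=1 q=1 r=1 y=1
t2.Δ0 v=1 z=1 u=0 p=0 clk=0 n2=1 x=1 q=1 r=1 y=1
t2.Δ1 v=1 z=1 u=0 p=0 clk=1 n2=1 x=1 q=1 r=1 y=1
t2.Δ2 v=1 z=1 u=1 p=0 clk=1 n2=1 x=1 q=1 r=1 y=1
t2.Δ3 v=1 z=1 u=1 p=1 clk=1 n2=1 x=1 q=1 r=1 y=1
t2.Δ4 v=1 z=1 u=1 p=1 clk=1 n2=0 x=1 q=1 r=1 y=1
t3.Δ0 v=1 z=1 u=1 p=1 clk=1 n2=0 x=1 q=1 r=1 y=1
t3.Δ1 v=1 z=1 u=1 p=1 clk=0 n2=0 x=1 q=1 r=1 y=1
t4.Δ0 v=1 z=1 u=1 p=1 clk=0 n2=0 x=1 q=1 r=1 y=1
t4.Δ1 v=1 z=1 u=1 p=1 clk=1 n2=0 x=1 q=1 r=1 y=1
t4.Δ2 v=1 z=0 u=1 p=1 clk=1 n2=0 x=1 q=1 r=1 y=1
t4.Δ3 v=0 z=0 u=1 p=1 clk=1 n2=0 x=1 q=1 r=1 y=1
t4.Δ4 v=0 z=0 u=1 p=0 clk=1 n2=0 x=1 q=1 r=1 y=1
t4.Δ5 v=0 z=0 u=1 p=0 clk=1 n2=1 x=1 q=1 r=1 y=1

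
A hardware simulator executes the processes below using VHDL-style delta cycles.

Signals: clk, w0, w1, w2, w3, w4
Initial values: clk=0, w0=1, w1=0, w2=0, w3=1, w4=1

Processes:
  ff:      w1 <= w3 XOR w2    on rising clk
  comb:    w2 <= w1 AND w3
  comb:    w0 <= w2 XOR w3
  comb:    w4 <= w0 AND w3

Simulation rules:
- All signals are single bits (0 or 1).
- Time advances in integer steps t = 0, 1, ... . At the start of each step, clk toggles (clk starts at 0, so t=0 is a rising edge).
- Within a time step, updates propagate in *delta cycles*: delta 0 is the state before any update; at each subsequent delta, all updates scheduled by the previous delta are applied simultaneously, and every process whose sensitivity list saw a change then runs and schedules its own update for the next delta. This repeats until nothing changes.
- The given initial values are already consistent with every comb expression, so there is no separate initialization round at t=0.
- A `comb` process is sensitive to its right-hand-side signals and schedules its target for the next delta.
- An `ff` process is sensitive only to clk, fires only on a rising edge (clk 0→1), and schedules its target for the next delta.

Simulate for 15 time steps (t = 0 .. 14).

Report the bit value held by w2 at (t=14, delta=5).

[bits: w2,w4,w3,clk,w0,w1]
t=0: Δ0=011010 Δ1=011110 Δ2=011111 Δ3=111111 Δ4=111101 Δ5=101101 | 5Δ
t=1: Δ0=101101 Δ1=101001 | 1Δ
t=2: Δ0=101001 Δ1=101101 Δ2=101100 Δ3=001100 Δ4=001110 Δ5=011110 | 5Δ
t=3: Δ0=011110 Δ1=011010 | 1Δ
t=4: Δ0=011010 Δ1=011110 Δ2=011111 Δ3=111111 Δ4=111101 Δ5=101101 | 5Δ
t=5: Δ0=101101 Δ1=101001 | 1Δ
t=6: Δ0=101001 Δ1=101101 Δ2=101100 Δ3=001100 Δ4=001110 Δ5=011110 | 5Δ
t=7: Δ0=011110 Δ1=011010 | 1Δ
t=8: Δ0=011010 Δ1=011110 Δ2=011111 Δ3=111111 Δ4=111101 Δ5=101101 | 5Δ
t=9: Δ0=101101 Δ1=101001 | 1Δ
t=10: Δ0=101001 Δ1=101101 Δ2=101100 Δ3=001100 Δ4=001110 Δ5=011110 | 5Δ
t=11: Δ0=011110 Δ1=011010 | 1Δ
t=12: Δ0=011010 Δ1=011110 Δ2=011111 Δ3=111111 Δ4=111101 Δ5=101101 | 5Δ
t=13: Δ0=101101 Δ1=101001 | 1Δ
t=14: Δ0=101001 Δ1=101101 Δ2=101100 Δ3=001100 Δ4=001110 Δ5=011110 | 5Δ

0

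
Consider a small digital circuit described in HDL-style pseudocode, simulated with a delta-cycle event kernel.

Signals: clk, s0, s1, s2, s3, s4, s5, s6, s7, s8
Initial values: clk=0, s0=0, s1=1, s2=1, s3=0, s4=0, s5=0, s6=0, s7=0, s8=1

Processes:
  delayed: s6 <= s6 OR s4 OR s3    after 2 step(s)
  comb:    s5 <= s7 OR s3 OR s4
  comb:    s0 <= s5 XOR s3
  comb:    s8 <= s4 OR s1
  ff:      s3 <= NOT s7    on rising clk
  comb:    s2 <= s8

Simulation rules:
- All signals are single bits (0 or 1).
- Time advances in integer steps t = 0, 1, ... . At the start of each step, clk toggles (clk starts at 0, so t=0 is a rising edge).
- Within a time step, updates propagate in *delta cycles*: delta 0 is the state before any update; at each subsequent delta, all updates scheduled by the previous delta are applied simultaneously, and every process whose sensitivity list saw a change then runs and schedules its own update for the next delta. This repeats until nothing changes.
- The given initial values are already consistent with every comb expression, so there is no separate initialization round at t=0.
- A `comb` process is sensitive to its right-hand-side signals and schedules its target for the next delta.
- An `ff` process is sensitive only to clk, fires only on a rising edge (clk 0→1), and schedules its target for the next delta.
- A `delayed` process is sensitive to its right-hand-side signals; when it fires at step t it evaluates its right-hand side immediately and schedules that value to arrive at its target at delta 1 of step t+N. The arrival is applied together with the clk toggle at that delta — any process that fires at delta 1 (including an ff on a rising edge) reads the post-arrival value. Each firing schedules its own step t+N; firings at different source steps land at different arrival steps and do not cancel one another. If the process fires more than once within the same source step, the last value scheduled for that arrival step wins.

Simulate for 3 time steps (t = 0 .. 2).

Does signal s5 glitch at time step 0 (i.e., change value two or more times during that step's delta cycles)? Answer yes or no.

t=0 Δ0: s6=0 s7=0 s1=1 clk=0 s3=0 s2=1 s4=0 s0=0 s5=0 s8=1
  Δ1: clk:0→1
  Δ2: s3:0→1
  Δ3: s0:0→1, s5:0→1
  Δ4: s0:1→0
  (4Δ to stable)
t=1 Δ0: s6=0 s7=0 s1=1 clk=1 s3=1 s2=1 s4=0 s0=0 s5=1 s8=1
  Δ1: clk:1→0
  (1Δ to stable)
t=2 Δ0: s6=0 s7=0 s1=1 clk=0 s3=1 s2=1 s4=0 s0=0 s5=1 s8=1
  Δ1: s6:0→1, clk:0→1
  (1Δ to stable)

no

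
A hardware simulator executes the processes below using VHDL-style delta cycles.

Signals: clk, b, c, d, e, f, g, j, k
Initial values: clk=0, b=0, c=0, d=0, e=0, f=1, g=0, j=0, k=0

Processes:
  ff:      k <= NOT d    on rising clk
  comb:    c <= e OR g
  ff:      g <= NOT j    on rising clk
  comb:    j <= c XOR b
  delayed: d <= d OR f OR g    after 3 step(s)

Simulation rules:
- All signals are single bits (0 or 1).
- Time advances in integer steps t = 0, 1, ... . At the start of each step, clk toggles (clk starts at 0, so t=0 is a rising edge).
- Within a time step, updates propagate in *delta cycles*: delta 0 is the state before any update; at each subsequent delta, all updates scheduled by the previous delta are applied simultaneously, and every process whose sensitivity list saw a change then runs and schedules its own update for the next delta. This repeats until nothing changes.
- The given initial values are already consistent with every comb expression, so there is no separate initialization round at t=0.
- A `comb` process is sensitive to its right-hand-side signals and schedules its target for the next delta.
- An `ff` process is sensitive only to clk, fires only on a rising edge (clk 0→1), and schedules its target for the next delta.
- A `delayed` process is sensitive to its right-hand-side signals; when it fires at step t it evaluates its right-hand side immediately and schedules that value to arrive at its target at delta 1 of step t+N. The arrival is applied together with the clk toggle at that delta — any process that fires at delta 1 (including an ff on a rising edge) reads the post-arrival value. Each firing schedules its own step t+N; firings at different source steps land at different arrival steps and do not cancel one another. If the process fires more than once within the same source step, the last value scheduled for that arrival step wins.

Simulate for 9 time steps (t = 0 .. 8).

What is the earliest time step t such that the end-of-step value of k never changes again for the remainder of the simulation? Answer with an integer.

[bits: b,clk,e,k,f,j,d,c,g]
t=0: Δ0=000010000 Δ1=010010000 Δ2=010110001 Δ3=010110011 Δ4=010111011 | 4Δ
t=1: Δ0=010111011 Δ1=000111011 | 1Δ
t=2: Δ0=000111011 Δ1=010111011 Δ2=010111010 Δ3=010111000 Δ4=010110000 | 4Δ
t=3: Δ0=010110000 Δ1=000110100 | 1Δ
t=4: Δ0=000110100 Δ1=010110100 Δ2=010010101 Δ3=010010111 Δ4=010011111 | 4Δ
t=5: Δ0=010011111 Δ1=000011111 | 1Δ
t=6: Δ0=000011111 Δ1=010011111 Δ2=010011110 Δ3=010011100 Δ4=010010100 | 4Δ
t=7: Δ0=010010100 Δ1=000010100 | 1Δ
t=8: Δ0=000010100 Δ1=010010100 Δ2=010010101 Δ3=010010111 Δ4=010011111 | 4Δ

4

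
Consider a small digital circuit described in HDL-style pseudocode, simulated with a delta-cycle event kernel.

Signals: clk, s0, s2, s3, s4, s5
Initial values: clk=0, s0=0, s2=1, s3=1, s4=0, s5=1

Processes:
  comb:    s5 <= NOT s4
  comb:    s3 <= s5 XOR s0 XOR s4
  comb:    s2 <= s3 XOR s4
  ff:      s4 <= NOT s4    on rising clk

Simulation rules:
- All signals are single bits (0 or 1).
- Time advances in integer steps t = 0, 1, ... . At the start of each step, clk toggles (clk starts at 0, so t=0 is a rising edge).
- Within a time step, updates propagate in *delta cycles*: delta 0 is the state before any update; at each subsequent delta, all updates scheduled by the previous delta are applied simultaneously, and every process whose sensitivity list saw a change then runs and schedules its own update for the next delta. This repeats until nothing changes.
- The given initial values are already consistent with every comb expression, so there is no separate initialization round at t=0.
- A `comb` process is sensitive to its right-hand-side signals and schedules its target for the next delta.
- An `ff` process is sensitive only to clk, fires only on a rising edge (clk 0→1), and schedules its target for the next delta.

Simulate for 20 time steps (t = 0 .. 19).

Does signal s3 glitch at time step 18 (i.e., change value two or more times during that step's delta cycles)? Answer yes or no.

[bits: s5,s4,s0,s2,clk,s3]
t=0: Δ0=100101 Δ1=100111 Δ2=110111 Δ3=010010 Δ4=010111 Δ5=010011 | 5Δ
t=1: Δ0=010011 Δ1=010001 | 1Δ
t=2: Δ0=010001 Δ1=010011 Δ2=000011 Δ3=100110 Δ4=100011 Δ5=100111 | 5Δ
t=3: Δ0=100111 Δ1=100101 | 1Δ
t=4: Δ0=100101 Δ1=100111 Δ2=110111 Δ3=010010 Δ4=010111 Δ5=010011 | 5Δ
t=5: Δ0=010011 Δ1=010001 | 1Δ
t=6: Δ0=010001 Δ1=010011 Δ2=000011 Δ3=100110 Δ4=100011 Δ5=100111 | 5Δ
t=7: Δ0=100111 Δ1=100101 | 1Δ
t=8: Δ0=100101 Δ1=100111 Δ2=110111 Δ3=010010 Δ4=010111 Δ5=010011 | 5Δ
t=9: Δ0=010011 Δ1=010001 | 1Δ
t=10: Δ0=010001 Δ1=010011 Δ2=000011 Δ3=100110 Δ4=100011 Δ5=100111 | 5Δ
t=11: Δ0=100111 Δ1=100101 | 1Δ
t=12: Δ0=100101 Δ1=100111 Δ2=110111 Δ3=010010 Δ4=010111 Δ5=010011 | 5Δ
t=13: Δ0=010011 Δ1=010001 | 1Δ
t=14: Δ0=010001 Δ1=010011 Δ2=000011 Δ3=100110 Δ4=100011 Δ5=100111 | 5Δ
t=15: Δ0=100111 Δ1=100101 | 1Δ
t=16: Δ0=100101 Δ1=100111 Δ2=110111 Δ3=010010 Δ4=010111 Δ5=010011 | 5Δ
t=17: Δ0=010011 Δ1=010001 | 1Δ
t=18: Δ0=010001 Δ1=010011 Δ2=000011 Δ3=100110 Δ4=100011 Δ5=100111 | 5Δ
t=19: Δ0=100111 Δ1=100101 | 1Δ

yes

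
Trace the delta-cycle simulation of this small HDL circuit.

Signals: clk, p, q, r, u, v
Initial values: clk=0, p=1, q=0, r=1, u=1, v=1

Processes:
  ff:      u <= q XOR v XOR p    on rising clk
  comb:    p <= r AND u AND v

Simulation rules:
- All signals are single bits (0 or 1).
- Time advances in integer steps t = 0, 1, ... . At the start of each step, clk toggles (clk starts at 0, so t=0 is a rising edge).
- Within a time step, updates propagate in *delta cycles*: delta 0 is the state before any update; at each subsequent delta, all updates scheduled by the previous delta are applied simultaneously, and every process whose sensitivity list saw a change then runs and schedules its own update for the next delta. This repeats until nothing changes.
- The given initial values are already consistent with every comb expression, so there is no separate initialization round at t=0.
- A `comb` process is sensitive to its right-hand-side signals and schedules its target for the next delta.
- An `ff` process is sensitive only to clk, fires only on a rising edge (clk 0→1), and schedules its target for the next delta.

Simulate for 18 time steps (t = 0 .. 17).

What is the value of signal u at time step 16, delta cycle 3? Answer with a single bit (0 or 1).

0

t0.Δ0 clk=0 v=1 q=0 u=1 p=1 r=1
t0.Δ1 clk=1 v=1 q=0 u=1 p=1 r=1
t0.Δ2 clk=1 v=1 q=0 u=0 p=1 r=1
t0.Δ3 clk=1 v=1 q=0 u=0 p=0 r=1
t1.Δ0 clk=1 v=1 q=0 u=0 p=0 r=1
t1.Δ1 clk=0 v=1 q=0 u=0 p=0 r=1
t2.Δ0 clk=0 v=1 q=0 u=0 p=0 r=1
t2.Δ1 clk=1 v=1 q=0 u=0 p=0 r=1
t2.Δ2 clk=1 v=1 q=0 u=1 p=0 r=1
t2.Δ3 clk=1 v=1 q=0 u=1 p=1 r=1
t3.Δ0 clk=1 v=1 q=0 u=1 p=1 r=1
t3.Δ1 clk=0 v=1 q=0 u=1 p=1 r=1
t4.Δ0 clk=0 v=1 q=0 u=1 p=1 r=1
t4.Δ1 clk=1 v=1 q=0 u=1 p=1 r=1
t4.Δ2 clk=1 v=1 q=0 u=0 p=1 r=1
t4.Δ3 clk=1 v=1 q=0 u=0 p=0 r=1
t5.Δ0 clk=1 v=1 q=0 u=0 p=0 r=1
t5.Δ1 clk=0 v=1 q=0 u=0 p=0 r=1
t6.Δ0 clk=0 v=1 q=0 u=0 p=0 r=1
t6.Δ1 clk=1 v=1 q=0 u=0 p=0 r=1
t6.Δ2 clk=1 v=1 q=0 u=1 p=0 r=1
t6.Δ3 clk=1 v=1 q=0 u=1 p=1 r=1
t7.Δ0 clk=1 v=1 q=0 u=1 p=1 r=1
t7.Δ1 clk=0 v=1 q=0 u=1 p=1 r=1
t8.Δ0 clk=0 v=1 q=0 u=1 p=1 r=1
t8.Δ1 clk=1 v=1 q=0 u=1 p=1 r=1
t8.Δ2 clk=1 v=1 q=0 u=0 p=1 r=1
t8.Δ3 clk=1 v=1 q=0 u=0 p=0 r=1
t9.Δ0 clk=1 v=1 q=0 u=0 p=0 r=1
t9.Δ1 clk=0 v=1 q=0 u=0 p=0 r=1
t10.Δ0 clk=0 v=1 q=0 u=0 p=0 r=1
t10.Δ1 clk=1 v=1 q=0 u=0 p=0 r=1
t10.Δ2 clk=1 v=1 q=0 u=1 p=0 r=1
t10.Δ3 clk=1 v=1 q=0 u=1 p=1 r=1
t11.Δ0 clk=1 v=1 q=0 u=1 p=1 r=1
t11.Δ1 clk=0 v=1 q=0 u=1 p=1 r=1
t12.Δ0 clk=0 v=1 q=0 u=1 p=1 r=1
t12.Δ1 clk=1 v=1 q=0 u=1 p=1 r=1
t12.Δ2 clk=1 v=1 q=0 u=0 p=1 r=1
t12.Δ3 clk=1 v=1 q=0 u=0 p=0 r=1
t13.Δ0 clk=1 v=1 q=0 u=0 p=0 r=1
t13.Δ1 clk=0 v=1 q=0 u=0 p=0 r=1
t14.Δ0 clk=0 v=1 q=0 u=0 p=0 r=1
t14.Δ1 clk=1 v=1 q=0 u=0 p=0 r=1
t14.Δ2 clk=1 v=1 q=0 u=1 p=0 r=1
t14.Δ3 clk=1 v=1 q=0 u=1 p=1 r=1
t15.Δ0 clk=1 v=1 q=0 u=1 p=1 r=1
t15.Δ1 clk=0 v=1 q=0 u=1 p=1 r=1
t16.Δ0 clk=0 v=1 q=0 u=1 p=1 r=1
t16.Δ1 clk=1 v=1 q=0 u=1 p=1 r=1
t16.Δ2 clk=1 v=1 q=0 u=0 p=1 r=1
t16.Δ3 clk=1 v=1 q=0 u=0 p=0 r=1
t17.Δ0 clk=1 v=1 q=0 u=0 p=0 r=1
t17.Δ1 clk=0 v=1 q=0 u=0 p=0 r=1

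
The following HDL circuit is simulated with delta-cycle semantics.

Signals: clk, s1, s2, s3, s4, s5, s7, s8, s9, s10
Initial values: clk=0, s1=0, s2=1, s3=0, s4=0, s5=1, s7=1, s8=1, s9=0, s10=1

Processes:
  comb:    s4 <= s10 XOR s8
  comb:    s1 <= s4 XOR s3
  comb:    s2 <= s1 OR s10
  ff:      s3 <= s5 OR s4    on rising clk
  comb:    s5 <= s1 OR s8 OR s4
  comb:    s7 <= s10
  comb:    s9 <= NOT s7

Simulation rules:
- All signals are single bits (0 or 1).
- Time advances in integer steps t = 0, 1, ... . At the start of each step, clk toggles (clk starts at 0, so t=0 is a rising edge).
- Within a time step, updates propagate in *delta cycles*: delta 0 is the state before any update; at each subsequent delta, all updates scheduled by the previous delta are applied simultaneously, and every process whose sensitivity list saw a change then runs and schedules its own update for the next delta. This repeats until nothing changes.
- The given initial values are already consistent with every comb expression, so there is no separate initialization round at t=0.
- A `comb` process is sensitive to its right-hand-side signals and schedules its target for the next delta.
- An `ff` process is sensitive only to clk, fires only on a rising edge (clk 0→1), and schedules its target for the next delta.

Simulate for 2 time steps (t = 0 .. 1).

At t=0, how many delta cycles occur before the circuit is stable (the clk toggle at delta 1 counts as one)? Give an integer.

t=0 Δ0: s4=0 s9=0 clk=0 s2=1 s7=1 s3=0 s8=1 s5=1 s1=0 s10=1
  Δ1: clk:0→1
  Δ2: s3:0→1
  Δ3: s1:0→1
  (3Δ to stable)
t=1 Δ0: s4=0 s9=0 clk=1 s2=1 s7=1 s3=1 s8=1 s5=1 s1=1 s10=1
  Δ1: clk:1→0
  (1Δ to stable)

3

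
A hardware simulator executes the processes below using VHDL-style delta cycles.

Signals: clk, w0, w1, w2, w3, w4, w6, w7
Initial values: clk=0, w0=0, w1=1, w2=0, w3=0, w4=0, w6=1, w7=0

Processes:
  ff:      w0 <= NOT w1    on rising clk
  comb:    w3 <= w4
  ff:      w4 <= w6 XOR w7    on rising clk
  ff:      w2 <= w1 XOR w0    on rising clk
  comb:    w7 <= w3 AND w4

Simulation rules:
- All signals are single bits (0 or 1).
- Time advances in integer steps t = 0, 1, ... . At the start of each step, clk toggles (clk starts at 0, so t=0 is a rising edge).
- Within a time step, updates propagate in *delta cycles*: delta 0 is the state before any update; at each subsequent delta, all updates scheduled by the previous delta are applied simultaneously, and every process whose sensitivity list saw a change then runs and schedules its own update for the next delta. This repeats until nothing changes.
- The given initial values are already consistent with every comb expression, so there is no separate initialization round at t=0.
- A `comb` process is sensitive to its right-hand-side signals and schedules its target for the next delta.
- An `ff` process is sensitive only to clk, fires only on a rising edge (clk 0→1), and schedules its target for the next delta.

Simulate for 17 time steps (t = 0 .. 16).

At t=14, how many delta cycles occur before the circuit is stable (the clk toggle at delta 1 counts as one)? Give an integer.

3

t0.Δ0 w1=1 w6=1 w3=0 w2=0 clk=0 w7=0 w4=0 w0=0
t0.Δ1 w1=1 w6=1 w3=0 w2=0 clk=1 w7=0 w4=0 w0=0
t0.Δ2 w1=1 w6=1 w3=0 w2=1 clk=1 w7=0 w4=1 w0=0
t0.Δ3 w1=1 w6=1 w3=1 w2=1 clk=1 w7=0 w4=1 w0=0
t0.Δ4 w1=1 w6=1 w3=1 w2=1 clk=1 w7=1 w4=1 w0=0
t1.Δ0 w1=1 w6=1 w3=1 w2=1 clk=1 w7=1 w4=1 w0=0
t1.Δ1 w1=1 w6=1 w3=1 w2=1 clk=0 w7=1 w4=1 w0=0
t2.Δ0 w1=1 w6=1 w3=1 w2=1 clk=0 w7=1 w4=1 w0=0
t2.Δ1 w1=1 w6=1 w3=1 w2=1 clk=1 w7=1 w4=1 w0=0
t2.Δ2 w1=1 w6=1 w3=1 w2=1 clk=1 w7=1 w4=0 w0=0
t2.Δ3 w1=1 w6=1 w3=0 w2=1 clk=1 w7=0 w4=0 w0=0
t3.Δ0 w1=1 w6=1 w3=0 w2=1 clk=1 w7=0 w4=0 w0=0
t3.Δ1 w1=1 w6=1 w3=0 w2=1 clk=0 w7=0 w4=0 w0=0
t4.Δ0 w1=1 w6=1 w3=0 w2=1 clk=0 w7=0 w4=0 w0=0
t4.Δ1 w1=1 w6=1 w3=0 w2=1 clk=1 w7=0 w4=0 w0=0
t4.Δ2 w1=1 w6=1 w3=0 w2=1 clk=1 w7=0 w4=1 w0=0
t4.Δ3 w1=1 w6=1 w3=1 w2=1 clk=1 w7=0 w4=1 w0=0
t4.Δ4 w1=1 w6=1 w3=1 w2=1 clk=1 w7=1 w4=1 w0=0
t5.Δ0 w1=1 w6=1 w3=1 w2=1 clk=1 w7=1 w4=1 w0=0
t5.Δ1 w1=1 w6=1 w3=1 w2=1 clk=0 w7=1 w4=1 w0=0
t6.Δ0 w1=1 w6=1 w3=1 w2=1 clk=0 w7=1 w4=1 w0=0
t6.Δ1 w1=1 w6=1 w3=1 w2=1 clk=1 w7=1 w4=1 w0=0
t6.Δ2 w1=1 w6=1 w3=1 w2=1 clk=1 w7=1 w4=0 w0=0
t6.Δ3 w1=1 w6=1 w3=0 w2=1 clk=1 w7=0 w4=0 w0=0
t7.Δ0 w1=1 w6=1 w3=0 w2=1 clk=1 w7=0 w4=0 w0=0
t7.Δ1 w1=1 w6=1 w3=0 w2=1 clk=0 w7=0 w4=0 w0=0
t8.Δ0 w1=1 w6=1 w3=0 w2=1 clk=0 w7=0 w4=0 w0=0
t8.Δ1 w1=1 w6=1 w3=0 w2=1 clk=1 w7=0 w4=0 w0=0
t8.Δ2 w1=1 w6=1 w3=0 w2=1 clk=1 w7=0 w4=1 w0=0
t8.Δ3 w1=1 w6=1 w3=1 w2=1 clk=1 w7=0 w4=1 w0=0
t8.Δ4 w1=1 w6=1 w3=1 w2=1 clk=1 w7=1 w4=1 w0=0
t9.Δ0 w1=1 w6=1 w3=1 w2=1 clk=1 w7=1 w4=1 w0=0
t9.Δ1 w1=1 w6=1 w3=1 w2=1 clk=0 w7=1 w4=1 w0=0
t10.Δ0 w1=1 w6=1 w3=1 w2=1 clk=0 w7=1 w4=1 w0=0
t10.Δ1 w1=1 w6=1 w3=1 w2=1 clk=1 w7=1 w4=1 w0=0
t10.Δ2 w1=1 w6=1 w3=1 w2=1 clk=1 w7=1 w4=0 w0=0
t10.Δ3 w1=1 w6=1 w3=0 w2=1 clk=1 w7=0 w4=0 w0=0
t11.Δ0 w1=1 w6=1 w3=0 w2=1 clk=1 w7=0 w4=0 w0=0
t11.Δ1 w1=1 w6=1 w3=0 w2=1 clk=0 w7=0 w4=0 w0=0
t12.Δ0 w1=1 w6=1 w3=0 w2=1 clk=0 w7=0 w4=0 w0=0
t12.Δ1 w1=1 w6=1 w3=0 w2=1 clk=1 w7=0 w4=0 w0=0
t12.Δ2 w1=1 w6=1 w3=0 w2=1 clk=1 w7=0 w4=1 w0=0
t12.Δ3 w1=1 w6=1 w3=1 w2=1 clk=1 w7=0 w4=1 w0=0
t12.Δ4 w1=1 w6=1 w3=1 w2=1 clk=1 w7=1 w4=1 w0=0
t13.Δ0 w1=1 w6=1 w3=1 w2=1 clk=1 w7=1 w4=1 w0=0
t13.Δ1 w1=1 w6=1 w3=1 w2=1 clk=0 w7=1 w4=1 w0=0
t14.Δ0 w1=1 w6=1 w3=1 w2=1 clk=0 w7=1 w4=1 w0=0
t14.Δ1 w1=1 w6=1 w3=1 w2=1 clk=1 w7=1 w4=1 w0=0
t14.Δ2 w1=1 w6=1 w3=1 w2=1 clk=1 w7=1 w4=0 w0=0
t14.Δ3 w1=1 w6=1 w3=0 w2=1 clk=1 w7=0 w4=0 w0=0
t15.Δ0 w1=1 w6=1 w3=0 w2=1 clk=1 w7=0 w4=0 w0=0
t15.Δ1 w1=1 w6=1 w3=0 w2=1 clk=0 w7=0 w4=0 w0=0
t16.Δ0 w1=1 w6=1 w3=0 w2=1 clk=0 w7=0 w4=0 w0=0
t16.Δ1 w1=1 w6=1 w3=0 w2=1 clk=1 w7=0 w4=0 w0=0
t16.Δ2 w1=1 w6=1 w3=0 w2=1 clk=1 w7=0 w4=1 w0=0
t16.Δ3 w1=1 w6=1 w3=1 w2=1 clk=1 w7=0 w4=1 w0=0
t16.Δ4 w1=1 w6=1 w3=1 w2=1 clk=1 w7=1 w4=1 w0=0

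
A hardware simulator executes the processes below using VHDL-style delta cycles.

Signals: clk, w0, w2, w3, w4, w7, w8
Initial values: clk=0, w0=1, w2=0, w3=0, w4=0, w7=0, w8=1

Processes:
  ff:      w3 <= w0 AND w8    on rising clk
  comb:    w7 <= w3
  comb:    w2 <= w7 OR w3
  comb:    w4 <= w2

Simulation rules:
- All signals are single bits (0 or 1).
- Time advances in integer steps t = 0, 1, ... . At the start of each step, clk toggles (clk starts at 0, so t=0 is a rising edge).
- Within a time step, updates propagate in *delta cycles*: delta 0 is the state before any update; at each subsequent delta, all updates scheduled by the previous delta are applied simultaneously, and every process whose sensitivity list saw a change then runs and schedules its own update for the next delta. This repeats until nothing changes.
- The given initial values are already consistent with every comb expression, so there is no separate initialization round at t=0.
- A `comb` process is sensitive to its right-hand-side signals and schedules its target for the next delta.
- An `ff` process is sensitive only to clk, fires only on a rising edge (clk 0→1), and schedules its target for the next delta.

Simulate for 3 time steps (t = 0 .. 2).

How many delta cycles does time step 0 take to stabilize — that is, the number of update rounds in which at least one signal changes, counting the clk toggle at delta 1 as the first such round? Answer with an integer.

4

t=0 Δ0: w0=1 w7=0 w4=0 w3=0 w2=0 clk=0 w8=1
  Δ1: clk:0→1
  Δ2: w3:0→1
  Δ3: w7:0→1, w2:0→1
  Δ4: w4:0→1
  (4Δ to stable)
t=1 Δ0: w0=1 w7=1 w4=1 w3=1 w2=1 clk=1 w8=1
  Δ1: clk:1→0
  (1Δ to stable)
t=2 Δ0: w0=1 w7=1 w4=1 w3=1 w2=1 clk=0 w8=1
  Δ1: clk:0→1
  (1Δ to stable)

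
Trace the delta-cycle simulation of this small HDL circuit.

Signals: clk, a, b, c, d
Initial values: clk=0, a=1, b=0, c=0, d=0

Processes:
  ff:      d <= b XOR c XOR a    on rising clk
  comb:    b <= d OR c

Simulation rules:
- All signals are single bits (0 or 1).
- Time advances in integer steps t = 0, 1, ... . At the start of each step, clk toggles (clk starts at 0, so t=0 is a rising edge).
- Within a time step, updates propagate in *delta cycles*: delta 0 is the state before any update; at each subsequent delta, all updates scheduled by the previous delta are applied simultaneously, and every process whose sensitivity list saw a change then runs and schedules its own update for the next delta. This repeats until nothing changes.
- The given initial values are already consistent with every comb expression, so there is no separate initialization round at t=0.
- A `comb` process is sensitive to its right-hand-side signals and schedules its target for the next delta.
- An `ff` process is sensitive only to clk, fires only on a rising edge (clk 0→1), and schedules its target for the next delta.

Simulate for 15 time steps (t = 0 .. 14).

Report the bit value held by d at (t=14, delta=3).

t0.Δ0 d=0 clk=0 c=0 a=1 b=0
t0.Δ1 d=0 clk=1 c=0 a=1 b=0
t0.Δ2 d=1 clk=1 c=0 a=1 b=0
t0.Δ3 d=1 clk=1 c=0 a=1 b=1
t1.Δ0 d=1 clk=1 c=0 a=1 b=1
t1.Δ1 d=1 clk=0 c=0 a=1 b=1
t2.Δ0 d=1 clk=0 c=0 a=1 b=1
t2.Δ1 d=1 clk=1 c=0 a=1 b=1
t2.Δ2 d=0 clk=1 c=0 a=1 b=1
t2.Δ3 d=0 clk=1 c=0 a=1 b=0
t3.Δ0 d=0 clk=1 c=0 a=1 b=0
t3.Δ1 d=0 clk=0 c=0 a=1 b=0
t4.Δ0 d=0 clk=0 c=0 a=1 b=0
t4.Δ1 d=0 clk=1 c=0 a=1 b=0
t4.Δ2 d=1 clk=1 c=0 a=1 b=0
t4.Δ3 d=1 clk=1 c=0 a=1 b=1
t5.Δ0 d=1 clk=1 c=0 a=1 b=1
t5.Δ1 d=1 clk=0 c=0 a=1 b=1
t6.Δ0 d=1 clk=0 c=0 a=1 b=1
t6.Δ1 d=1 clk=1 c=0 a=1 b=1
t6.Δ2 d=0 clk=1 c=0 a=1 b=1
t6.Δ3 d=0 clk=1 c=0 a=1 b=0
t7.Δ0 d=0 clk=1 c=0 a=1 b=0
t7.Δ1 d=0 clk=0 c=0 a=1 b=0
t8.Δ0 d=0 clk=0 c=0 a=1 b=0
t8.Δ1 d=0 clk=1 c=0 a=1 b=0
t8.Δ2 d=1 clk=1 c=0 a=1 b=0
t8.Δ3 d=1 clk=1 c=0 a=1 b=1
t9.Δ0 d=1 clk=1 c=0 a=1 b=1
t9.Δ1 d=1 clk=0 c=0 a=1 b=1
t10.Δ0 d=1 clk=0 c=0 a=1 b=1
t10.Δ1 d=1 clk=1 c=0 a=1 b=1
t10.Δ2 d=0 clk=1 c=0 a=1 b=1
t10.Δ3 d=0 clk=1 c=0 a=1 b=0
t11.Δ0 d=0 clk=1 c=0 a=1 b=0
t11.Δ1 d=0 clk=0 c=0 a=1 b=0
t12.Δ0 d=0 clk=0 c=0 a=1 b=0
t12.Δ1 d=0 clk=1 c=0 a=1 b=0
t12.Δ2 d=1 clk=1 c=0 a=1 b=0
t12.Δ3 d=1 clk=1 c=0 a=1 b=1
t13.Δ0 d=1 clk=1 c=0 a=1 b=1
t13.Δ1 d=1 clk=0 c=0 a=1 b=1
t14.Δ0 d=1 clk=0 c=0 a=1 b=1
t14.Δ1 d=1 clk=1 c=0 a=1 b=1
t14.Δ2 d=0 clk=1 c=0 a=1 b=1
t14.Δ3 d=0 clk=1 c=0 a=1 b=0

0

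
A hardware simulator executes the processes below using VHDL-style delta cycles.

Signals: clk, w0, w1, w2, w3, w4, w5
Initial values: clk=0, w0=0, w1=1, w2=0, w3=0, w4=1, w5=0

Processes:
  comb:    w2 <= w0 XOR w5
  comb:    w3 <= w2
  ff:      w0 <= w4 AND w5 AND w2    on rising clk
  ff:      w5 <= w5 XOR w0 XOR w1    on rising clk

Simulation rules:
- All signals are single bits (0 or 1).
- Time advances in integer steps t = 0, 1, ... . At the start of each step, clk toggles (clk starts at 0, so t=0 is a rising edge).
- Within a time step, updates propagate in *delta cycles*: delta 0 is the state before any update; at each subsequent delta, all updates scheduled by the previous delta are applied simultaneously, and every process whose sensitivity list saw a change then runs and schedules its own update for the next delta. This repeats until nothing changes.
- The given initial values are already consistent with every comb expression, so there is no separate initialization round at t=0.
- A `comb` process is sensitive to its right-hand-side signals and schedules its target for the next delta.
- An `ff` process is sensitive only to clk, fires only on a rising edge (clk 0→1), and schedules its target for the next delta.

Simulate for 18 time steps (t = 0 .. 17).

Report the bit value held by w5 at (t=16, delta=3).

t=0 Δ0: w0=0 w2=0 w1=1 w4=1 clk=0 w3=0 w5=0
  Δ1: clk:0→1
  Δ2: w5:0→1
  Δ3: w2:0→1
  Δ4: w3:0→1
  (4Δ to stable)
t=1 Δ0: w0=0 w2=1 w1=1 w4=1 clk=1 w3=1 w5=1
  Δ1: clk:1→0
  (1Δ to stable)
t=2 Δ0: w0=0 w2=1 w1=1 w4=1 clk=0 w3=1 w5=1
  Δ1: clk:0→1
  Δ2: w0:0→1, w5:1→0
  (2Δ to stable)
t=3 Δ0: w0=1 w2=1 w1=1 w4=1 clk=1 w3=1 w5=0
  Δ1: clk:1→0
  (1Δ to stable)
t=4 Δ0: w0=1 w2=1 w1=1 w4=1 clk=0 w3=1 w5=0
  Δ1: clk:0→1
  Δ2: w0:1→0
  Δ3: w2:1→0
  Δ4: w3:1→0
  (4Δ to stable)
t=5 Δ0: w0=0 w2=0 w1=1 w4=1 clk=1 w3=0 w5=0
  Δ1: clk:1→0
  (1Δ to stable)
t=6 Δ0: w0=0 w2=0 w1=1 w4=1 clk=0 w3=0 w5=0
  Δ1: clk:0→1
  Δ2: w5:0→1
  Δ3: w2:0→1
  Δ4: w3:0→1
  (4Δ to stable)
t=7 Δ0: w0=0 w2=1 w1=1 w4=1 clk=1 w3=1 w5=1
  Δ1: clk:1→0
  (1Δ to stable)
t=8 Δ0: w0=0 w2=1 w1=1 w4=1 clk=0 w3=1 w5=1
  Δ1: clk:0→1
  Δ2: w0:0→1, w5:1→0
  (2Δ to stable)
t=9 Δ0: w0=1 w2=1 w1=1 w4=1 clk=1 w3=1 w5=0
  Δ1: clk:1→0
  (1Δ to stable)
t=10 Δ0: w0=1 w2=1 w1=1 w4=1 clk=0 w3=1 w5=0
  Δ1: clk:0→1
  Δ2: w0:1→0
  Δ3: w2:1→0
  Δ4: w3:1→0
  (4Δ to stable)
t=11 Δ0: w0=0 w2=0 w1=1 w4=1 clk=1 w3=0 w5=0
  Δ1: clk:1→0
  (1Δ to stable)
t=12 Δ0: w0=0 w2=0 w1=1 w4=1 clk=0 w3=0 w5=0
  Δ1: clk:0→1
  Δ2: w5:0→1
  Δ3: w2:0→1
  Δ4: w3:0→1
  (4Δ to stable)
t=13 Δ0: w0=0 w2=1 w1=1 w4=1 clk=1 w3=1 w5=1
  Δ1: clk:1→0
  (1Δ to stable)
t=14 Δ0: w0=0 w2=1 w1=1 w4=1 clk=0 w3=1 w5=1
  Δ1: clk:0→1
  Δ2: w0:0→1, w5:1→0
  (2Δ to stable)
t=15 Δ0: w0=1 w2=1 w1=1 w4=1 clk=1 w3=1 w5=0
  Δ1: clk:1→0
  (1Δ to stable)
t=16 Δ0: w0=1 w2=1 w1=1 w4=1 clk=0 w3=1 w5=0
  Δ1: clk:0→1
  Δ2: w0:1→0
  Δ3: w2:1→0
  Δ4: w3:1→0
  (4Δ to stable)
t=17 Δ0: w0=0 w2=0 w1=1 w4=1 clk=1 w3=0 w5=0
  Δ1: clk:1→0
  (1Δ to stable)

0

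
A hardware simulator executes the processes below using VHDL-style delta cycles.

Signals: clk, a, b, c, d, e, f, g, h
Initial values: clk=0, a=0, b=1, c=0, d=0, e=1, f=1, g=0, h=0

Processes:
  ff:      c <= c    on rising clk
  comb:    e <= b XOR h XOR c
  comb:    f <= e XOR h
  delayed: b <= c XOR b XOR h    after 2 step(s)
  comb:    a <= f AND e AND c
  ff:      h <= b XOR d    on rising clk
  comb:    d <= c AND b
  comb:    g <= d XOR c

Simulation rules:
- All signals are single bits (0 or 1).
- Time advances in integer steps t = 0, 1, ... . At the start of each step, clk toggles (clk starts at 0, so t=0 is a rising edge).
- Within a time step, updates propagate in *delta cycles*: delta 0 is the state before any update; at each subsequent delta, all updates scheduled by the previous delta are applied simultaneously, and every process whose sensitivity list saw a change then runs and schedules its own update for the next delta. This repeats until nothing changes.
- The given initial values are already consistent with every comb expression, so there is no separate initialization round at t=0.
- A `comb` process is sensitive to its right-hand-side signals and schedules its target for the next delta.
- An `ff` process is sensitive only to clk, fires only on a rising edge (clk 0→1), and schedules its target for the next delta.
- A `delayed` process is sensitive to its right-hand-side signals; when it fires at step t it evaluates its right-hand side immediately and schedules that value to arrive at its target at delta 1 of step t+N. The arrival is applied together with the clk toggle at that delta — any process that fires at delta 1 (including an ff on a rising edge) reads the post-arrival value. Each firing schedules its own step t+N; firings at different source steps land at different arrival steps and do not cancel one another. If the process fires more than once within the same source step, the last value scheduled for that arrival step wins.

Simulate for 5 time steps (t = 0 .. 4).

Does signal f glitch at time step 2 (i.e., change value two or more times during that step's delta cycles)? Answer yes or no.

no

[bits: e,c,h,b,f,g,d,a,clk]
t=0: Δ0=100110000 Δ1=100110001 Δ2=101110001 Δ3=001100001 Δ4=001110001 | 4Δ
t=1: Δ0=001110001 Δ1=001110000 | 1Δ
t=2: Δ0=001110000 Δ1=001010001 Δ2=100010001 Δ3=000010001 Δ4=000000001 | 4Δ
t=3: Δ0=000000001 Δ1=000000000 | 1Δ
t=4: Δ0=000000000 Δ1=000000001 | 1Δ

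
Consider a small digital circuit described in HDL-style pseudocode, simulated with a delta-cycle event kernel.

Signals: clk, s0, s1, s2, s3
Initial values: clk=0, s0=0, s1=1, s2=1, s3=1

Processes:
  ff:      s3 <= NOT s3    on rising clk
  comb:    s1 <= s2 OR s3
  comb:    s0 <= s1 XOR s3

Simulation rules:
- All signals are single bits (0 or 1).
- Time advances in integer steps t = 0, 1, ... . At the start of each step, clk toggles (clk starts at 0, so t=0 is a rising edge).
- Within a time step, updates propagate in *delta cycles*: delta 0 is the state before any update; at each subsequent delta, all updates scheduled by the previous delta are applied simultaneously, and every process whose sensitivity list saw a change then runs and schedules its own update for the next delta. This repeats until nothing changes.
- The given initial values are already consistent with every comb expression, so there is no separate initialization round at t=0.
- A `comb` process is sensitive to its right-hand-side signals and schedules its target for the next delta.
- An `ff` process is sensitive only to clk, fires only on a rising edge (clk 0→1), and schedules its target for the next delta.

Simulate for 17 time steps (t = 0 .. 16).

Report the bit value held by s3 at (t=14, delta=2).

[bits: clk,s2,s3,s1,s0]
t=0: Δ0=01110 Δ1=11110 Δ2=11010 Δ3=11011 | 3Δ
t=1: Δ0=11011 Δ1=01011 | 1Δ
t=2: Δ0=01011 Δ1=11011 Δ2=11111 Δ3=11110 | 3Δ
t=3: Δ0=11110 Δ1=01110 | 1Δ
t=4: Δ0=01110 Δ1=11110 Δ2=11010 Δ3=11011 | 3Δ
t=5: Δ0=11011 Δ1=01011 | 1Δ
t=6: Δ0=01011 Δ1=11011 Δ2=11111 Δ3=11110 | 3Δ
t=7: Δ0=11110 Δ1=01110 | 1Δ
t=8: Δ0=01110 Δ1=11110 Δ2=11010 Δ3=11011 | 3Δ
t=9: Δ0=11011 Δ1=01011 | 1Δ
t=10: Δ0=01011 Δ1=11011 Δ2=11111 Δ3=11110 | 3Δ
t=11: Δ0=11110 Δ1=01110 | 1Δ
t=12: Δ0=01110 Δ1=11110 Δ2=11010 Δ3=11011 | 3Δ
t=13: Δ0=11011 Δ1=01011 | 1Δ
t=14: Δ0=01011 Δ1=11011 Δ2=11111 Δ3=11110 | 3Δ
t=15: Δ0=11110 Δ1=01110 | 1Δ
t=16: Δ0=01110 Δ1=11110 Δ2=11010 Δ3=11011 | 3Δ

1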